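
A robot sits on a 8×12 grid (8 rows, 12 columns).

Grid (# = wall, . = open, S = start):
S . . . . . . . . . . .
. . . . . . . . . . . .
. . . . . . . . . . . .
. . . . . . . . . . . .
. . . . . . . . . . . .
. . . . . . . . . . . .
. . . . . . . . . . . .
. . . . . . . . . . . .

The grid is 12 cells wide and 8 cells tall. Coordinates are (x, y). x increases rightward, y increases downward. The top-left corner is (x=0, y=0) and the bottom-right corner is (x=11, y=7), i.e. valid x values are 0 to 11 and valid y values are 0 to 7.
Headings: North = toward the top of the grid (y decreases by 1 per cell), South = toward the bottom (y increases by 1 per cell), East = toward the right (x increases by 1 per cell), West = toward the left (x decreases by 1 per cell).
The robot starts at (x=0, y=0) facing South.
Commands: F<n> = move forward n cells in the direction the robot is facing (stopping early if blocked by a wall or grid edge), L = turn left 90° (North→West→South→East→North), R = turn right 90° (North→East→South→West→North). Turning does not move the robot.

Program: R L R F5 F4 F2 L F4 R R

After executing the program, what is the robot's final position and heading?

Start: (x=0, y=0), facing South
  R: turn right, now facing West
  L: turn left, now facing South
  R: turn right, now facing West
  F5: move forward 0/5 (blocked), now at (x=0, y=0)
  F4: move forward 0/4 (blocked), now at (x=0, y=0)
  F2: move forward 0/2 (blocked), now at (x=0, y=0)
  L: turn left, now facing South
  F4: move forward 4, now at (x=0, y=4)
  R: turn right, now facing West
  R: turn right, now facing North
Final: (x=0, y=4), facing North

Answer: Final position: (x=0, y=4), facing North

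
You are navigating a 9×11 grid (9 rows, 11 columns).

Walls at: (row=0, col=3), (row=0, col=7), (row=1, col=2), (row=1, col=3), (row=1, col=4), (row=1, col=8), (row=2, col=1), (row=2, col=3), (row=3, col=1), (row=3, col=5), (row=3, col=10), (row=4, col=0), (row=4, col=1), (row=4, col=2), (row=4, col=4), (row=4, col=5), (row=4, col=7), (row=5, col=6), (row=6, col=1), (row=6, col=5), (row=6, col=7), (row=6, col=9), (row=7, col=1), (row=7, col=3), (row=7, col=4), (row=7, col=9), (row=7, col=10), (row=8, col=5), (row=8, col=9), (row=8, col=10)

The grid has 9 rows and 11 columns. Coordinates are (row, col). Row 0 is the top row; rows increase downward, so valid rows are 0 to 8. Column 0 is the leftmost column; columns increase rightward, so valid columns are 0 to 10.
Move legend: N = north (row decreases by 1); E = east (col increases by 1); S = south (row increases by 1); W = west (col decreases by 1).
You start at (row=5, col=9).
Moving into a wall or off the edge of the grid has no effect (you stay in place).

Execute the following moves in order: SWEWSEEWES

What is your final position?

Answer: Final position: (row=7, col=8)

Derivation:
Start: (row=5, col=9)
  S (south): blocked, stay at (row=5, col=9)
  W (west): (row=5, col=9) -> (row=5, col=8)
  E (east): (row=5, col=8) -> (row=5, col=9)
  W (west): (row=5, col=9) -> (row=5, col=8)
  S (south): (row=5, col=8) -> (row=6, col=8)
  E (east): blocked, stay at (row=6, col=8)
  E (east): blocked, stay at (row=6, col=8)
  W (west): blocked, stay at (row=6, col=8)
  E (east): blocked, stay at (row=6, col=8)
  S (south): (row=6, col=8) -> (row=7, col=8)
Final: (row=7, col=8)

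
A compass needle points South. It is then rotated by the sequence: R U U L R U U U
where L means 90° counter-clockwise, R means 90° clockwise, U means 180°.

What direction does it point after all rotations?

Start: South
  R (right (90° clockwise)) -> West
  U (U-turn (180°)) -> East
  U (U-turn (180°)) -> West
  L (left (90° counter-clockwise)) -> South
  R (right (90° clockwise)) -> West
  U (U-turn (180°)) -> East
  U (U-turn (180°)) -> West
  U (U-turn (180°)) -> East
Final: East

Answer: Final heading: East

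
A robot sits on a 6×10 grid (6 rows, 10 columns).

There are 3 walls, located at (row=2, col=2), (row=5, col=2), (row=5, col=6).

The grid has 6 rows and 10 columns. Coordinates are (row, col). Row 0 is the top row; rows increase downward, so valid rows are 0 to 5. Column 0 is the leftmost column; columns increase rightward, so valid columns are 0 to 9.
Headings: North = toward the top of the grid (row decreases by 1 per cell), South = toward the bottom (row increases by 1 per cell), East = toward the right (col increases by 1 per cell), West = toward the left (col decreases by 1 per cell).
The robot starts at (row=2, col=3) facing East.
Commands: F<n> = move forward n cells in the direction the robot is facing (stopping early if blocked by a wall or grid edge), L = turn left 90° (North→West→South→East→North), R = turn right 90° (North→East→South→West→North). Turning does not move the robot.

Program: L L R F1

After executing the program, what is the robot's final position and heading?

Start: (row=2, col=3), facing East
  L: turn left, now facing North
  L: turn left, now facing West
  R: turn right, now facing North
  F1: move forward 1, now at (row=1, col=3)
Final: (row=1, col=3), facing North

Answer: Final position: (row=1, col=3), facing North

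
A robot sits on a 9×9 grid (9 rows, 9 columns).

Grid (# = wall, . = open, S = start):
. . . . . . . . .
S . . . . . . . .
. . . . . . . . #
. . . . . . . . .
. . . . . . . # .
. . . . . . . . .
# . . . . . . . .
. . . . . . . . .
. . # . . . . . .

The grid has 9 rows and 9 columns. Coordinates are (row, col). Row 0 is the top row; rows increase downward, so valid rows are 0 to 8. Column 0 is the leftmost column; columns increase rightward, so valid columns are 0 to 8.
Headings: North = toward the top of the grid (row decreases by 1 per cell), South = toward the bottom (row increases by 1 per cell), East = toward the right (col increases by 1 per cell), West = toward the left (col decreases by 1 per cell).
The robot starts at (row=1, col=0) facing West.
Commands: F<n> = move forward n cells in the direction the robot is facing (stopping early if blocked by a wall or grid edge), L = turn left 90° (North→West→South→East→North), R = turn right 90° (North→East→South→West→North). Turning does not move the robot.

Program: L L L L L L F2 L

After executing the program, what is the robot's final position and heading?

Answer: Final position: (row=1, col=2), facing North

Derivation:
Start: (row=1, col=0), facing West
  L: turn left, now facing South
  L: turn left, now facing East
  L: turn left, now facing North
  L: turn left, now facing West
  L: turn left, now facing South
  L: turn left, now facing East
  F2: move forward 2, now at (row=1, col=2)
  L: turn left, now facing North
Final: (row=1, col=2), facing North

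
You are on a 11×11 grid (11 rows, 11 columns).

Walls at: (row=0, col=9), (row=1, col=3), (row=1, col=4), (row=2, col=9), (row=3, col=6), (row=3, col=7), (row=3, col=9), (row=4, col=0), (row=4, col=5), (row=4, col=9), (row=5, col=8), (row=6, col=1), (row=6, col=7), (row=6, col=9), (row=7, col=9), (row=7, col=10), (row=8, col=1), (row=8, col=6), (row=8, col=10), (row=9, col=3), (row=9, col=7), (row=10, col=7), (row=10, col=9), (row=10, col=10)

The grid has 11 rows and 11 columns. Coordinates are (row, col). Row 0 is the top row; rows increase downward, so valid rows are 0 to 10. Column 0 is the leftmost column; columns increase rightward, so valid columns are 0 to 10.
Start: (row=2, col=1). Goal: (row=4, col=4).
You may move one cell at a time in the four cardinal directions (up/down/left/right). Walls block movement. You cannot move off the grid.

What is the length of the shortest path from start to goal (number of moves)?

Answer: Shortest path length: 5

Derivation:
BFS from (row=2, col=1) until reaching (row=4, col=4):
  Distance 0: (row=2, col=1)
  Distance 1: (row=1, col=1), (row=2, col=0), (row=2, col=2), (row=3, col=1)
  Distance 2: (row=0, col=1), (row=1, col=0), (row=1, col=2), (row=2, col=3), (row=3, col=0), (row=3, col=2), (row=4, col=1)
  Distance 3: (row=0, col=0), (row=0, col=2), (row=2, col=4), (row=3, col=3), (row=4, col=2), (row=5, col=1)
  Distance 4: (row=0, col=3), (row=2, col=5), (row=3, col=4), (row=4, col=3), (row=5, col=0), (row=5, col=2)
  Distance 5: (row=0, col=4), (row=1, col=5), (row=2, col=6), (row=3, col=5), (row=4, col=4), (row=5, col=3), (row=6, col=0), (row=6, col=2)  <- goal reached here
One shortest path (5 moves): (row=2, col=1) -> (row=2, col=2) -> (row=2, col=3) -> (row=2, col=4) -> (row=3, col=4) -> (row=4, col=4)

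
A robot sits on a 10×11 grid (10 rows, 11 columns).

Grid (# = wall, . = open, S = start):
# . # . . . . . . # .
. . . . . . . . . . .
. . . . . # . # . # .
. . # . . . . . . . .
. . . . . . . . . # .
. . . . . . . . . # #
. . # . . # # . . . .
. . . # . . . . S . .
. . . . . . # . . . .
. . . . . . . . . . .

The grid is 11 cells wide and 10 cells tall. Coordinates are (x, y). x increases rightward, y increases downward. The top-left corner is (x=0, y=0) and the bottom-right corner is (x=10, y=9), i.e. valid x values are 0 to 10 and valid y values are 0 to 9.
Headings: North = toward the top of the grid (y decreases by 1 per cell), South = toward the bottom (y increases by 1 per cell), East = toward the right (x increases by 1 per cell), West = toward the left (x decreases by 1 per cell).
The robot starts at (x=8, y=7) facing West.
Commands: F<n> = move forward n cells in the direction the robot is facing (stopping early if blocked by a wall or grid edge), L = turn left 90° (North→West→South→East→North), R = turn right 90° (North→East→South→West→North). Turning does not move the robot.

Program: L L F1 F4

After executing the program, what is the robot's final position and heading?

Answer: Final position: (x=10, y=7), facing East

Derivation:
Start: (x=8, y=7), facing West
  L: turn left, now facing South
  L: turn left, now facing East
  F1: move forward 1, now at (x=9, y=7)
  F4: move forward 1/4 (blocked), now at (x=10, y=7)
Final: (x=10, y=7), facing East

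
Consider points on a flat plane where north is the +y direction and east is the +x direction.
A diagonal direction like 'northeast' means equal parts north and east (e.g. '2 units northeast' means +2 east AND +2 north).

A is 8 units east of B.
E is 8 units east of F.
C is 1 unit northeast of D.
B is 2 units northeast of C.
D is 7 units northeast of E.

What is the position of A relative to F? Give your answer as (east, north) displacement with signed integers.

Place F at the origin (east=0, north=0).
  E is 8 units east of F: delta (east=+8, north=+0); E at (east=8, north=0).
  D is 7 units northeast of E: delta (east=+7, north=+7); D at (east=15, north=7).
  C is 1 unit northeast of D: delta (east=+1, north=+1); C at (east=16, north=8).
  B is 2 units northeast of C: delta (east=+2, north=+2); B at (east=18, north=10).
  A is 8 units east of B: delta (east=+8, north=+0); A at (east=26, north=10).
Therefore A relative to F: (east=26, north=10).

Answer: A is at (east=26, north=10) relative to F.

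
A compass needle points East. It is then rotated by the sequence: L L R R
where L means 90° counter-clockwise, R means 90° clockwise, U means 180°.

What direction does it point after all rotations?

Start: East
  L (left (90° counter-clockwise)) -> North
  L (left (90° counter-clockwise)) -> West
  R (right (90° clockwise)) -> North
  R (right (90° clockwise)) -> East
Final: East

Answer: Final heading: East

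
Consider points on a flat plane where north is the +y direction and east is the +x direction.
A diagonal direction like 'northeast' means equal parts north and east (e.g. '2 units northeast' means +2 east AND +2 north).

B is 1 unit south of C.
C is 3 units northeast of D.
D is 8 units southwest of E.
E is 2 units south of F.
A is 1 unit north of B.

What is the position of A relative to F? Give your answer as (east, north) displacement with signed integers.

Place F at the origin (east=0, north=0).
  E is 2 units south of F: delta (east=+0, north=-2); E at (east=0, north=-2).
  D is 8 units southwest of E: delta (east=-8, north=-8); D at (east=-8, north=-10).
  C is 3 units northeast of D: delta (east=+3, north=+3); C at (east=-5, north=-7).
  B is 1 unit south of C: delta (east=+0, north=-1); B at (east=-5, north=-8).
  A is 1 unit north of B: delta (east=+0, north=+1); A at (east=-5, north=-7).
Therefore A relative to F: (east=-5, north=-7).

Answer: A is at (east=-5, north=-7) relative to F.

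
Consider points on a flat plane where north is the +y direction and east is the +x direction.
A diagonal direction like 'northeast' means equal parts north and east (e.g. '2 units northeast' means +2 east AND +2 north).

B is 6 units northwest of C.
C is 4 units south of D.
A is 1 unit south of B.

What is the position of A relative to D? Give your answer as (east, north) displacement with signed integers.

Place D at the origin (east=0, north=0).
  C is 4 units south of D: delta (east=+0, north=-4); C at (east=0, north=-4).
  B is 6 units northwest of C: delta (east=-6, north=+6); B at (east=-6, north=2).
  A is 1 unit south of B: delta (east=+0, north=-1); A at (east=-6, north=1).
Therefore A relative to D: (east=-6, north=1).

Answer: A is at (east=-6, north=1) relative to D.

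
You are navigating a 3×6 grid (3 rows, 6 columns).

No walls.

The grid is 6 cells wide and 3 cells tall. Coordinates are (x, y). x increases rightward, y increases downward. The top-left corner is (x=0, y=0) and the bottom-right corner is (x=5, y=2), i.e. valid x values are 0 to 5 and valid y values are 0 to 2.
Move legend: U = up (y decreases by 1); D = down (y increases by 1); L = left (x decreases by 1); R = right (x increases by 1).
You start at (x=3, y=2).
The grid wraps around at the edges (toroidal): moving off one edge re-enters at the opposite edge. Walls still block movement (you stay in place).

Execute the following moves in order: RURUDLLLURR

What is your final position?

Start: (x=3, y=2)
  R (right): (x=3, y=2) -> (x=4, y=2)
  U (up): (x=4, y=2) -> (x=4, y=1)
  R (right): (x=4, y=1) -> (x=5, y=1)
  U (up): (x=5, y=1) -> (x=5, y=0)
  D (down): (x=5, y=0) -> (x=5, y=1)
  L (left): (x=5, y=1) -> (x=4, y=1)
  L (left): (x=4, y=1) -> (x=3, y=1)
  L (left): (x=3, y=1) -> (x=2, y=1)
  U (up): (x=2, y=1) -> (x=2, y=0)
  R (right): (x=2, y=0) -> (x=3, y=0)
  R (right): (x=3, y=0) -> (x=4, y=0)
Final: (x=4, y=0)

Answer: Final position: (x=4, y=0)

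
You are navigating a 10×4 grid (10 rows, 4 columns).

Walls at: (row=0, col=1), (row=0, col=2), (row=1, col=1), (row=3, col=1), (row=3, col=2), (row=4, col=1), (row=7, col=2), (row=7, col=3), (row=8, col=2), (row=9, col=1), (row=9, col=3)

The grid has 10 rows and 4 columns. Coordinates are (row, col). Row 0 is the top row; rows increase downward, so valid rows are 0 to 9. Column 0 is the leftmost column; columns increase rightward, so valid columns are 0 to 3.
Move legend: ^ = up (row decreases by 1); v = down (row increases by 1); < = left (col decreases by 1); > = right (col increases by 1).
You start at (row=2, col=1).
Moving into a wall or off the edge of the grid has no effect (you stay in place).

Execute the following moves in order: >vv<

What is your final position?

Answer: Final position: (row=2, col=1)

Derivation:
Start: (row=2, col=1)
  > (right): (row=2, col=1) -> (row=2, col=2)
  v (down): blocked, stay at (row=2, col=2)
  v (down): blocked, stay at (row=2, col=2)
  < (left): (row=2, col=2) -> (row=2, col=1)
Final: (row=2, col=1)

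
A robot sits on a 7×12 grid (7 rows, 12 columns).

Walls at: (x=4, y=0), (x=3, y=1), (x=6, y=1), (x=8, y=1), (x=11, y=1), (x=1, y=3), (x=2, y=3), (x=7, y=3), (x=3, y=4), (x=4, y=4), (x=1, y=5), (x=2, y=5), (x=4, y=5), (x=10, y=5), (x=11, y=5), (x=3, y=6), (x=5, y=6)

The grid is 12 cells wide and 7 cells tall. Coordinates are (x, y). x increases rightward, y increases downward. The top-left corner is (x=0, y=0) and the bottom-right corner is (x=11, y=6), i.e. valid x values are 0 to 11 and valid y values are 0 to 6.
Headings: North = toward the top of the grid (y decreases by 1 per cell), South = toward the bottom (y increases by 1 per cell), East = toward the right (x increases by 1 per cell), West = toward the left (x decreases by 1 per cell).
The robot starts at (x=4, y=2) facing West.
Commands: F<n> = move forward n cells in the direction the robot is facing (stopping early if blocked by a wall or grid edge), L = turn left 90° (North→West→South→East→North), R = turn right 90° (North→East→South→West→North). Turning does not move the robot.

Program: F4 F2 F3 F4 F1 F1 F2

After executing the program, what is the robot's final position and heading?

Start: (x=4, y=2), facing West
  F4: move forward 4, now at (x=0, y=2)
  F2: move forward 0/2 (blocked), now at (x=0, y=2)
  F3: move forward 0/3 (blocked), now at (x=0, y=2)
  F4: move forward 0/4 (blocked), now at (x=0, y=2)
  F1: move forward 0/1 (blocked), now at (x=0, y=2)
  F1: move forward 0/1 (blocked), now at (x=0, y=2)
  F2: move forward 0/2 (blocked), now at (x=0, y=2)
Final: (x=0, y=2), facing West

Answer: Final position: (x=0, y=2), facing West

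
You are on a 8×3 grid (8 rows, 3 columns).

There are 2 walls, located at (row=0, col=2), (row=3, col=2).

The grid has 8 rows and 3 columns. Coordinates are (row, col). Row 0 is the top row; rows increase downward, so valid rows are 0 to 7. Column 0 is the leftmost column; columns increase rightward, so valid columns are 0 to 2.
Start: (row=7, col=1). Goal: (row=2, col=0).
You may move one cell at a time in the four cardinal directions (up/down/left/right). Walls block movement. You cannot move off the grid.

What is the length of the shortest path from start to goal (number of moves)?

Answer: Shortest path length: 6

Derivation:
BFS from (row=7, col=1) until reaching (row=2, col=0):
  Distance 0: (row=7, col=1)
  Distance 1: (row=6, col=1), (row=7, col=0), (row=7, col=2)
  Distance 2: (row=5, col=1), (row=6, col=0), (row=6, col=2)
  Distance 3: (row=4, col=1), (row=5, col=0), (row=5, col=2)
  Distance 4: (row=3, col=1), (row=4, col=0), (row=4, col=2)
  Distance 5: (row=2, col=1), (row=3, col=0)
  Distance 6: (row=1, col=1), (row=2, col=0), (row=2, col=2)  <- goal reached here
One shortest path (6 moves): (row=7, col=1) -> (row=7, col=0) -> (row=6, col=0) -> (row=5, col=0) -> (row=4, col=0) -> (row=3, col=0) -> (row=2, col=0)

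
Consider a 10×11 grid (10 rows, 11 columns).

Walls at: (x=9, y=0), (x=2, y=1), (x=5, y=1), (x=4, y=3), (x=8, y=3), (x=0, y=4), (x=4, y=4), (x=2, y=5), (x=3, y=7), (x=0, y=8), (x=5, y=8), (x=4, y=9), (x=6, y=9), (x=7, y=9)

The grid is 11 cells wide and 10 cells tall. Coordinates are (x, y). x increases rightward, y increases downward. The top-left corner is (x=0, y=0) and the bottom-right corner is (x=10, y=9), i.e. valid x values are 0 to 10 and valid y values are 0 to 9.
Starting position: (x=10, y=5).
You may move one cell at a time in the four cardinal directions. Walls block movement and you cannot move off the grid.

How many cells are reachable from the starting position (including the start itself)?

Answer: Reachable cells: 95

Derivation:
BFS flood-fill from (x=10, y=5):
  Distance 0: (x=10, y=5)
  Distance 1: (x=10, y=4), (x=9, y=5), (x=10, y=6)
  Distance 2: (x=10, y=3), (x=9, y=4), (x=8, y=5), (x=9, y=6), (x=10, y=7)
  Distance 3: (x=10, y=2), (x=9, y=3), (x=8, y=4), (x=7, y=5), (x=8, y=6), (x=9, y=7), (x=10, y=8)
  Distance 4: (x=10, y=1), (x=9, y=2), (x=7, y=4), (x=6, y=5), (x=7, y=6), (x=8, y=7), (x=9, y=8), (x=10, y=9)
  Distance 5: (x=10, y=0), (x=9, y=1), (x=8, y=2), (x=7, y=3), (x=6, y=4), (x=5, y=5), (x=6, y=6), (x=7, y=7), (x=8, y=8), (x=9, y=9)
  Distance 6: (x=8, y=1), (x=7, y=2), (x=6, y=3), (x=5, y=4), (x=4, y=5), (x=5, y=6), (x=6, y=7), (x=7, y=8), (x=8, y=9)
  Distance 7: (x=8, y=0), (x=7, y=1), (x=6, y=2), (x=5, y=3), (x=3, y=5), (x=4, y=6), (x=5, y=7), (x=6, y=8)
  Distance 8: (x=7, y=0), (x=6, y=1), (x=5, y=2), (x=3, y=4), (x=3, y=6), (x=4, y=7)
  Distance 9: (x=6, y=0), (x=4, y=2), (x=3, y=3), (x=2, y=4), (x=2, y=6), (x=4, y=8)
  Distance 10: (x=5, y=0), (x=4, y=1), (x=3, y=2), (x=2, y=3), (x=1, y=4), (x=1, y=6), (x=2, y=7), (x=3, y=8)
  Distance 11: (x=4, y=0), (x=3, y=1), (x=2, y=2), (x=1, y=3), (x=1, y=5), (x=0, y=6), (x=1, y=7), (x=2, y=8), (x=3, y=9)
  Distance 12: (x=3, y=0), (x=1, y=2), (x=0, y=3), (x=0, y=5), (x=0, y=7), (x=1, y=8), (x=2, y=9)
  Distance 13: (x=2, y=0), (x=1, y=1), (x=0, y=2), (x=1, y=9)
  Distance 14: (x=1, y=0), (x=0, y=1), (x=0, y=9)
  Distance 15: (x=0, y=0)
Total reachable: 95 (grid has 96 open cells total)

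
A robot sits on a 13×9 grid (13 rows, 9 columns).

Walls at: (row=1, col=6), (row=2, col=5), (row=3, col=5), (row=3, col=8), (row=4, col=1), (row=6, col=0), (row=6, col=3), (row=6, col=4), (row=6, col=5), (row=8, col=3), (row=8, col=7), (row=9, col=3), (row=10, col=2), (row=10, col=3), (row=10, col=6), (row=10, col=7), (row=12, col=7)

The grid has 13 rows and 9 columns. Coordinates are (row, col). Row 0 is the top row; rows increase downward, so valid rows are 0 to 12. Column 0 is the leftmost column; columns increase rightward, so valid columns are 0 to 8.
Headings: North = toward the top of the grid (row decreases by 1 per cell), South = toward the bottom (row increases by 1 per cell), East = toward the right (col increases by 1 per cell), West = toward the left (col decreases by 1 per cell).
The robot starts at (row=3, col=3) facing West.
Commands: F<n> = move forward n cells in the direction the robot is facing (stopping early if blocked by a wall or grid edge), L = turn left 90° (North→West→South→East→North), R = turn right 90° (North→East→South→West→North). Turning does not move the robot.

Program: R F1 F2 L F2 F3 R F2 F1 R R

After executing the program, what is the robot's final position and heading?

Answer: Final position: (row=0, col=0), facing South

Derivation:
Start: (row=3, col=3), facing West
  R: turn right, now facing North
  F1: move forward 1, now at (row=2, col=3)
  F2: move forward 2, now at (row=0, col=3)
  L: turn left, now facing West
  F2: move forward 2, now at (row=0, col=1)
  F3: move forward 1/3 (blocked), now at (row=0, col=0)
  R: turn right, now facing North
  F2: move forward 0/2 (blocked), now at (row=0, col=0)
  F1: move forward 0/1 (blocked), now at (row=0, col=0)
  R: turn right, now facing East
  R: turn right, now facing South
Final: (row=0, col=0), facing South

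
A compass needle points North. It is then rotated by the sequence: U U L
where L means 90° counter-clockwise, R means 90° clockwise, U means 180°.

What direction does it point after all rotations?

Start: North
  U (U-turn (180°)) -> South
  U (U-turn (180°)) -> North
  L (left (90° counter-clockwise)) -> West
Final: West

Answer: Final heading: West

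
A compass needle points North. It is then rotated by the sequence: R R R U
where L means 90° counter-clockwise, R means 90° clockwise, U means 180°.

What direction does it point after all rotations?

Answer: Final heading: East

Derivation:
Start: North
  R (right (90° clockwise)) -> East
  R (right (90° clockwise)) -> South
  R (right (90° clockwise)) -> West
  U (U-turn (180°)) -> East
Final: East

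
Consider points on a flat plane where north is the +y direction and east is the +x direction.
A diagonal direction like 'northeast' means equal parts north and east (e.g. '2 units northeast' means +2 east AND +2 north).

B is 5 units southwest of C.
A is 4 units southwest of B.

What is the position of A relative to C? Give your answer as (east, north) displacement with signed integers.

Place C at the origin (east=0, north=0).
  B is 5 units southwest of C: delta (east=-5, north=-5); B at (east=-5, north=-5).
  A is 4 units southwest of B: delta (east=-4, north=-4); A at (east=-9, north=-9).
Therefore A relative to C: (east=-9, north=-9).

Answer: A is at (east=-9, north=-9) relative to C.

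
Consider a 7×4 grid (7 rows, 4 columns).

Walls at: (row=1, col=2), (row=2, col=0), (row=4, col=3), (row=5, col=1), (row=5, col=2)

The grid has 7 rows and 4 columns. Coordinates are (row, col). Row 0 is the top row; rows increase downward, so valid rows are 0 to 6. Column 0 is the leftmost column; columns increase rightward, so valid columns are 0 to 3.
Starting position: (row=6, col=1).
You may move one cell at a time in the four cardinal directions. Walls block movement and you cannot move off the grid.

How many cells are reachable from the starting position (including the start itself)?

BFS flood-fill from (row=6, col=1):
  Distance 0: (row=6, col=1)
  Distance 1: (row=6, col=0), (row=6, col=2)
  Distance 2: (row=5, col=0), (row=6, col=3)
  Distance 3: (row=4, col=0), (row=5, col=3)
  Distance 4: (row=3, col=0), (row=4, col=1)
  Distance 5: (row=3, col=1), (row=4, col=2)
  Distance 6: (row=2, col=1), (row=3, col=2)
  Distance 7: (row=1, col=1), (row=2, col=2), (row=3, col=3)
  Distance 8: (row=0, col=1), (row=1, col=0), (row=2, col=3)
  Distance 9: (row=0, col=0), (row=0, col=2), (row=1, col=3)
  Distance 10: (row=0, col=3)
Total reachable: 23 (grid has 23 open cells total)

Answer: Reachable cells: 23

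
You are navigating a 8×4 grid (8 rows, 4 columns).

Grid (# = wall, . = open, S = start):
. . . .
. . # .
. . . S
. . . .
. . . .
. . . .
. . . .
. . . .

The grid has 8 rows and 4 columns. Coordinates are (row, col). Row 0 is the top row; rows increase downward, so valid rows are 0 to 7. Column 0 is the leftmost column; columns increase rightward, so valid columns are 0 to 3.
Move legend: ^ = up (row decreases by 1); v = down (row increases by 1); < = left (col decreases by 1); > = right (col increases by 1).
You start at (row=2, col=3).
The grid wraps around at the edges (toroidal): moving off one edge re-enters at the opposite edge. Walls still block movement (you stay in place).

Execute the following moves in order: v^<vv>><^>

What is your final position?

Answer: Final position: (row=3, col=0)

Derivation:
Start: (row=2, col=3)
  v (down): (row=2, col=3) -> (row=3, col=3)
  ^ (up): (row=3, col=3) -> (row=2, col=3)
  < (left): (row=2, col=3) -> (row=2, col=2)
  v (down): (row=2, col=2) -> (row=3, col=2)
  v (down): (row=3, col=2) -> (row=4, col=2)
  > (right): (row=4, col=2) -> (row=4, col=3)
  > (right): (row=4, col=3) -> (row=4, col=0)
  < (left): (row=4, col=0) -> (row=4, col=3)
  ^ (up): (row=4, col=3) -> (row=3, col=3)
  > (right): (row=3, col=3) -> (row=3, col=0)
Final: (row=3, col=0)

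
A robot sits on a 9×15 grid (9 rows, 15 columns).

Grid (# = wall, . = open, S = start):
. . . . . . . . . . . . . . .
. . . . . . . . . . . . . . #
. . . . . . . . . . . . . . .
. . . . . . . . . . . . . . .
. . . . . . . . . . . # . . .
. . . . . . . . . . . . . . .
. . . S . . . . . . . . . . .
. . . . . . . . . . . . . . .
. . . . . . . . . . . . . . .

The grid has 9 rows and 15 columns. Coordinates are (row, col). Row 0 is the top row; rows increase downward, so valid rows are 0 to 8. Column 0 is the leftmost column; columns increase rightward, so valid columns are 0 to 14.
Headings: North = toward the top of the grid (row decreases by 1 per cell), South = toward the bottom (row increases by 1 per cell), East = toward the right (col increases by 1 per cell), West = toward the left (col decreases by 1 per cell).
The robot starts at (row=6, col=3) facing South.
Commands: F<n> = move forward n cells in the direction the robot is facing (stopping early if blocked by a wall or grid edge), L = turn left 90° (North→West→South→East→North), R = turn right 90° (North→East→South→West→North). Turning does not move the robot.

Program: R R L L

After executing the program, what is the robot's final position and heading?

Start: (row=6, col=3), facing South
  R: turn right, now facing West
  R: turn right, now facing North
  L: turn left, now facing West
  L: turn left, now facing South
Final: (row=6, col=3), facing South

Answer: Final position: (row=6, col=3), facing South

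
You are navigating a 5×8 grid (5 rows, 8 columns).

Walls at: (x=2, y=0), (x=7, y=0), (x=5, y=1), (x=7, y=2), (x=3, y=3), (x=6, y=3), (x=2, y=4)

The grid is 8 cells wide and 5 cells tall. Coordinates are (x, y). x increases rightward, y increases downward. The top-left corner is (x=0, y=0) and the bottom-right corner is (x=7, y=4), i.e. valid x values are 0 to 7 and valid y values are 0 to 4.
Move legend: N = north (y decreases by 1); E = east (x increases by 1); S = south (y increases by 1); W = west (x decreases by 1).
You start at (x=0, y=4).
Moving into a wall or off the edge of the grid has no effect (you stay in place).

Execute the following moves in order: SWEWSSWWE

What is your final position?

Answer: Final position: (x=1, y=4)

Derivation:
Start: (x=0, y=4)
  S (south): blocked, stay at (x=0, y=4)
  W (west): blocked, stay at (x=0, y=4)
  E (east): (x=0, y=4) -> (x=1, y=4)
  W (west): (x=1, y=4) -> (x=0, y=4)
  S (south): blocked, stay at (x=0, y=4)
  S (south): blocked, stay at (x=0, y=4)
  W (west): blocked, stay at (x=0, y=4)
  W (west): blocked, stay at (x=0, y=4)
  E (east): (x=0, y=4) -> (x=1, y=4)
Final: (x=1, y=4)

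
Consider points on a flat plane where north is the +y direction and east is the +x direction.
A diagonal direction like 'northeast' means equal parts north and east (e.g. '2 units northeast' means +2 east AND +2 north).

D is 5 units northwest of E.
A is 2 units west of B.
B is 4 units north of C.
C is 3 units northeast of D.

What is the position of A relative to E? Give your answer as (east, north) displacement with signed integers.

Place E at the origin (east=0, north=0).
  D is 5 units northwest of E: delta (east=-5, north=+5); D at (east=-5, north=5).
  C is 3 units northeast of D: delta (east=+3, north=+3); C at (east=-2, north=8).
  B is 4 units north of C: delta (east=+0, north=+4); B at (east=-2, north=12).
  A is 2 units west of B: delta (east=-2, north=+0); A at (east=-4, north=12).
Therefore A relative to E: (east=-4, north=12).

Answer: A is at (east=-4, north=12) relative to E.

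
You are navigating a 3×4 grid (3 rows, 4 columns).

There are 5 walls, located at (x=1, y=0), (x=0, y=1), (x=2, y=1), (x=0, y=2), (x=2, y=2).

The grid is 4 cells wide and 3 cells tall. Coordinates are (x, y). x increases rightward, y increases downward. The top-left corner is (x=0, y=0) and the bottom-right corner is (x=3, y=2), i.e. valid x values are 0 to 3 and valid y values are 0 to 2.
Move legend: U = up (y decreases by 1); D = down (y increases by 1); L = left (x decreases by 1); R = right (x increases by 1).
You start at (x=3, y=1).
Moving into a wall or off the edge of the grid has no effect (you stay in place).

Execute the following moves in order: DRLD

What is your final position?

Answer: Final position: (x=3, y=2)

Derivation:
Start: (x=3, y=1)
  D (down): (x=3, y=1) -> (x=3, y=2)
  R (right): blocked, stay at (x=3, y=2)
  L (left): blocked, stay at (x=3, y=2)
  D (down): blocked, stay at (x=3, y=2)
Final: (x=3, y=2)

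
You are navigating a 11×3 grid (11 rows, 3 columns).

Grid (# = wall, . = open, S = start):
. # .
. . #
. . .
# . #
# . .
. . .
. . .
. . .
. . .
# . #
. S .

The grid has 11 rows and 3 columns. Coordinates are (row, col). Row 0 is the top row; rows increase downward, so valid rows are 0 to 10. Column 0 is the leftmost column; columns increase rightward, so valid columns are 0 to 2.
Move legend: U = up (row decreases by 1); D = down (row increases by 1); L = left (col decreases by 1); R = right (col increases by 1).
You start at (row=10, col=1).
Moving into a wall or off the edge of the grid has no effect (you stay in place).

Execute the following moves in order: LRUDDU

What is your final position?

Start: (row=10, col=1)
  L (left): (row=10, col=1) -> (row=10, col=0)
  R (right): (row=10, col=0) -> (row=10, col=1)
  U (up): (row=10, col=1) -> (row=9, col=1)
  D (down): (row=9, col=1) -> (row=10, col=1)
  D (down): blocked, stay at (row=10, col=1)
  U (up): (row=10, col=1) -> (row=9, col=1)
Final: (row=9, col=1)

Answer: Final position: (row=9, col=1)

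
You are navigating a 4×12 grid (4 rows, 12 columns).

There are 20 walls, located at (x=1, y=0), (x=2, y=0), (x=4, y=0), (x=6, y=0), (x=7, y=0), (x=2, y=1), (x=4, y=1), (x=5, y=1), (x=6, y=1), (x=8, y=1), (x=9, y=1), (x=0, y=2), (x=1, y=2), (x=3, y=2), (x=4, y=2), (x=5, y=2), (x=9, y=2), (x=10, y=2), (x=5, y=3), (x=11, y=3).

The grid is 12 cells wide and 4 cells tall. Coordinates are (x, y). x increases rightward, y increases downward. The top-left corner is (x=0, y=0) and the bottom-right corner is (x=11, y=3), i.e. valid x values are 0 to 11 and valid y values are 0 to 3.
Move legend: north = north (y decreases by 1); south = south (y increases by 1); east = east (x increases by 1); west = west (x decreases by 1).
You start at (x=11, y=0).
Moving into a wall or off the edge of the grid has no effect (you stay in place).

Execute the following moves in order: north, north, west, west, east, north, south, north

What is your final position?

Answer: Final position: (x=10, y=0)

Derivation:
Start: (x=11, y=0)
  north (north): blocked, stay at (x=11, y=0)
  north (north): blocked, stay at (x=11, y=0)
  west (west): (x=11, y=0) -> (x=10, y=0)
  west (west): (x=10, y=0) -> (x=9, y=0)
  east (east): (x=9, y=0) -> (x=10, y=0)
  north (north): blocked, stay at (x=10, y=0)
  south (south): (x=10, y=0) -> (x=10, y=1)
  north (north): (x=10, y=1) -> (x=10, y=0)
Final: (x=10, y=0)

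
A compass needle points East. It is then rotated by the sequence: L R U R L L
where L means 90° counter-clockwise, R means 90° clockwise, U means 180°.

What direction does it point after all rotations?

Start: East
  L (left (90° counter-clockwise)) -> North
  R (right (90° clockwise)) -> East
  U (U-turn (180°)) -> West
  R (right (90° clockwise)) -> North
  L (left (90° counter-clockwise)) -> West
  L (left (90° counter-clockwise)) -> South
Final: South

Answer: Final heading: South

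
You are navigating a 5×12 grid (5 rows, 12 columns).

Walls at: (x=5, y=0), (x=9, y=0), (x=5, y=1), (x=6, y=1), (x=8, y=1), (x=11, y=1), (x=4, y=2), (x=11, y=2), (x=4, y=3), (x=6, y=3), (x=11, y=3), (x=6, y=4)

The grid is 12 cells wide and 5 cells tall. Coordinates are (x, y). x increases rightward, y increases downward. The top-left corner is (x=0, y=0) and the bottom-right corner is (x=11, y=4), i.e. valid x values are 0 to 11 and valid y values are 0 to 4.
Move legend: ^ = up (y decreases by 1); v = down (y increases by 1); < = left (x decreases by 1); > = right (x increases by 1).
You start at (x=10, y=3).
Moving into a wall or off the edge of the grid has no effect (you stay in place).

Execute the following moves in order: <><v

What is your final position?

Start: (x=10, y=3)
  < (left): (x=10, y=3) -> (x=9, y=3)
  > (right): (x=9, y=3) -> (x=10, y=3)
  < (left): (x=10, y=3) -> (x=9, y=3)
  v (down): (x=9, y=3) -> (x=9, y=4)
Final: (x=9, y=4)

Answer: Final position: (x=9, y=4)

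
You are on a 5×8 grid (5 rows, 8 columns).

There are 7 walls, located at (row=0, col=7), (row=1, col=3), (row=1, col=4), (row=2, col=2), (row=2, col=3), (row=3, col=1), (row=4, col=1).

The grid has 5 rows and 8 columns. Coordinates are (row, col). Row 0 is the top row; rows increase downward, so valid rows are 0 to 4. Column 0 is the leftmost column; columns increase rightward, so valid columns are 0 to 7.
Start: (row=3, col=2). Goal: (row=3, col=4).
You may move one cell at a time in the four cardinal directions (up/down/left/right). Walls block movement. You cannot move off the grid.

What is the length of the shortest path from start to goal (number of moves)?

BFS from (row=3, col=2) until reaching (row=3, col=4):
  Distance 0: (row=3, col=2)
  Distance 1: (row=3, col=3), (row=4, col=2)
  Distance 2: (row=3, col=4), (row=4, col=3)  <- goal reached here
One shortest path (2 moves): (row=3, col=2) -> (row=3, col=3) -> (row=3, col=4)

Answer: Shortest path length: 2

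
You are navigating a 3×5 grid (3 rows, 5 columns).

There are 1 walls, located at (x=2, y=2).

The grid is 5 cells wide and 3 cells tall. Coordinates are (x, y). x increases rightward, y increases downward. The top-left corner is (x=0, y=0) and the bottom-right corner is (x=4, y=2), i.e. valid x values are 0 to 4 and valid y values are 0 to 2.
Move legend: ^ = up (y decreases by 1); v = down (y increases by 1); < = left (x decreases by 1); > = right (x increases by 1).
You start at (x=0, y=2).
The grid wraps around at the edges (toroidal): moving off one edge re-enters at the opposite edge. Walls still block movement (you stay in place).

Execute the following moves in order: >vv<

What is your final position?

Start: (x=0, y=2)
  > (right): (x=0, y=2) -> (x=1, y=2)
  v (down): (x=1, y=2) -> (x=1, y=0)
  v (down): (x=1, y=0) -> (x=1, y=1)
  < (left): (x=1, y=1) -> (x=0, y=1)
Final: (x=0, y=1)

Answer: Final position: (x=0, y=1)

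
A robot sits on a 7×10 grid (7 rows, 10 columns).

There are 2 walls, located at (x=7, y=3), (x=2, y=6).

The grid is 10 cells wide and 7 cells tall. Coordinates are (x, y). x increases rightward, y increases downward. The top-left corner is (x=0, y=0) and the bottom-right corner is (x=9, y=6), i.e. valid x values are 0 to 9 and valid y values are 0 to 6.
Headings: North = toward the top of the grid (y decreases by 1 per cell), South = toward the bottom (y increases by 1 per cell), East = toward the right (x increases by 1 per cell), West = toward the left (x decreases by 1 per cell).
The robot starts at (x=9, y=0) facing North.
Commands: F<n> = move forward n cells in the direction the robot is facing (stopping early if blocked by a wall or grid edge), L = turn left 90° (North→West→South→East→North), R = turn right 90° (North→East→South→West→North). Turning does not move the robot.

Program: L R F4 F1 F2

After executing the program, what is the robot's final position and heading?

Start: (x=9, y=0), facing North
  L: turn left, now facing West
  R: turn right, now facing North
  F4: move forward 0/4 (blocked), now at (x=9, y=0)
  F1: move forward 0/1 (blocked), now at (x=9, y=0)
  F2: move forward 0/2 (blocked), now at (x=9, y=0)
Final: (x=9, y=0), facing North

Answer: Final position: (x=9, y=0), facing North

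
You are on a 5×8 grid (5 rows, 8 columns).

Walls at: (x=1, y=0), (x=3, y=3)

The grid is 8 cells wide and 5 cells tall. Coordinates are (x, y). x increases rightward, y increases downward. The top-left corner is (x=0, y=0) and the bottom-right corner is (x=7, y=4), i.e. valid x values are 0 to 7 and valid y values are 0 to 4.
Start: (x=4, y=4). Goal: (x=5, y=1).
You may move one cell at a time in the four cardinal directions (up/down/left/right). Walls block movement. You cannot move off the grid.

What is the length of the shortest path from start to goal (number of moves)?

Answer: Shortest path length: 4

Derivation:
BFS from (x=4, y=4) until reaching (x=5, y=1):
  Distance 0: (x=4, y=4)
  Distance 1: (x=4, y=3), (x=3, y=4), (x=5, y=4)
  Distance 2: (x=4, y=2), (x=5, y=3), (x=2, y=4), (x=6, y=4)
  Distance 3: (x=4, y=1), (x=3, y=2), (x=5, y=2), (x=2, y=3), (x=6, y=3), (x=1, y=4), (x=7, y=4)
  Distance 4: (x=4, y=0), (x=3, y=1), (x=5, y=1), (x=2, y=2), (x=6, y=2), (x=1, y=3), (x=7, y=3), (x=0, y=4)  <- goal reached here
One shortest path (4 moves): (x=4, y=4) -> (x=5, y=4) -> (x=5, y=3) -> (x=5, y=2) -> (x=5, y=1)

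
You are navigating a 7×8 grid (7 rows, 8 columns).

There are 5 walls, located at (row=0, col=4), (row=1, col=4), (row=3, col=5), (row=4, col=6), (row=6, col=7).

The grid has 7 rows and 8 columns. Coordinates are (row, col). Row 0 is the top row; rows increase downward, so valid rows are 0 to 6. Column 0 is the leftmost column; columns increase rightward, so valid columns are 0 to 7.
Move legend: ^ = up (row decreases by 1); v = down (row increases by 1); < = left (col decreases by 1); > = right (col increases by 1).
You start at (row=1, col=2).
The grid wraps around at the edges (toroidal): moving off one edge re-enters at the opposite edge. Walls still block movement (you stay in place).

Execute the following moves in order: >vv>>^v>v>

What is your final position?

Start: (row=1, col=2)
  > (right): (row=1, col=2) -> (row=1, col=3)
  v (down): (row=1, col=3) -> (row=2, col=3)
  v (down): (row=2, col=3) -> (row=3, col=3)
  > (right): (row=3, col=3) -> (row=3, col=4)
  > (right): blocked, stay at (row=3, col=4)
  ^ (up): (row=3, col=4) -> (row=2, col=4)
  v (down): (row=2, col=4) -> (row=3, col=4)
  > (right): blocked, stay at (row=3, col=4)
  v (down): (row=3, col=4) -> (row=4, col=4)
  > (right): (row=4, col=4) -> (row=4, col=5)
Final: (row=4, col=5)

Answer: Final position: (row=4, col=5)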